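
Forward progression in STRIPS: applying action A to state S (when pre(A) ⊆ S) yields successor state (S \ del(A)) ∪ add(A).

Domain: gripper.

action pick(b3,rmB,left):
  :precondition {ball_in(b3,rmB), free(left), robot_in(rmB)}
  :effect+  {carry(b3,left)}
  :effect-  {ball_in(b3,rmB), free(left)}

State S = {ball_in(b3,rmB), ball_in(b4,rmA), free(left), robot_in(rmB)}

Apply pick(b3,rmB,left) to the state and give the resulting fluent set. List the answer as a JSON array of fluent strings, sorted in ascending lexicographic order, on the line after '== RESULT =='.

Progress:
  pre ⊆ S: {ball_in(b3,rmB), free(left), robot_in(rmB)} ⊆ S  — applicable
  S \ del = {ball_in(b4,rmA), robot_in(rmB)}
  ∪ add   = {ball_in(b4,rmA), carry(b3,left), robot_in(rmB)}

== RESULT ==
["ball_in(b4,rmA)", "carry(b3,left)", "robot_in(rmB)"]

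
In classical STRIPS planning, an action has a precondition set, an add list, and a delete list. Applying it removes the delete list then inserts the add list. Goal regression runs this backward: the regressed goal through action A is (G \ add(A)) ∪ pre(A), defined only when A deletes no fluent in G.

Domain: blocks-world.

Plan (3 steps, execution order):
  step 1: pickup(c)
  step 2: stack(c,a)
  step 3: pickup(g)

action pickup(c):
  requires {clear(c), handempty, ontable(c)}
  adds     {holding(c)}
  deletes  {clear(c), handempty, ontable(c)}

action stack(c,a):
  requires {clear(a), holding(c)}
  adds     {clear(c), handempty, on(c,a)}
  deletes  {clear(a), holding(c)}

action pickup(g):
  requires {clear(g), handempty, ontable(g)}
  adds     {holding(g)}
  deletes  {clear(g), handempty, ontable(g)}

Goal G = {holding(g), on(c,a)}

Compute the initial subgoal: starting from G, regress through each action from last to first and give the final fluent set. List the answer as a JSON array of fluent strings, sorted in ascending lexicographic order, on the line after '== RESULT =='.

Work backward from the goal:
  through step 3 (pickup(g)): drop {holding(g)}, keep {on(c,a)}, require {clear(g), handempty, ontable(g)}
    → {clear(g), handempty, on(c,a), ontable(g)}
  through step 2 (stack(c,a)): drop {handempty, on(c,a)}, keep {clear(g), ontable(g)}, require {clear(a), holding(c)}
    → {clear(a), clear(g), holding(c), ontable(g)}
  through step 1 (pickup(c)): drop {holding(c)}, keep {clear(a), clear(g), ontable(g)}, require {clear(c), handempty, ontable(c)}
    → {clear(a), clear(c), clear(g), handempty, ontable(c), ontable(g)}

== RESULT ==
["clear(a)", "clear(c)", "clear(g)", "handempty", "ontable(c)", "ontable(g)"]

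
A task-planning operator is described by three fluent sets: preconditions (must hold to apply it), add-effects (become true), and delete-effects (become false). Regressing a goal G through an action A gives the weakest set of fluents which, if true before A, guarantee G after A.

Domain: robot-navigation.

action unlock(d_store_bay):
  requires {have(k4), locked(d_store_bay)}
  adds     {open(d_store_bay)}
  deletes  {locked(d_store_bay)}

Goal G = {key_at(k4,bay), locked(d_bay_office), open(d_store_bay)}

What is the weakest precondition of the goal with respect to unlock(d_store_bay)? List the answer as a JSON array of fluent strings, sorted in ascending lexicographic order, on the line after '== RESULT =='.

Compute (G \ add) ∪ pre:
  G ∩ del = {}  (empty — regression defined)
  G \ add = {key_at(k4,bay), locked(d_bay_office), open(d_store_bay)} \ {open(d_store_bay)} = {key_at(k4,bay), locked(d_bay_office)}
  ∪ pre   = {key_at(k4,bay), locked(d_bay_office)} ∪ {have(k4), locked(d_store_bay)}
          = {have(k4), key_at(k4,bay), locked(d_bay_office), locked(d_store_bay)}

== RESULT ==
["have(k4)", "key_at(k4,bay)", "locked(d_bay_office)", "locked(d_store_bay)"]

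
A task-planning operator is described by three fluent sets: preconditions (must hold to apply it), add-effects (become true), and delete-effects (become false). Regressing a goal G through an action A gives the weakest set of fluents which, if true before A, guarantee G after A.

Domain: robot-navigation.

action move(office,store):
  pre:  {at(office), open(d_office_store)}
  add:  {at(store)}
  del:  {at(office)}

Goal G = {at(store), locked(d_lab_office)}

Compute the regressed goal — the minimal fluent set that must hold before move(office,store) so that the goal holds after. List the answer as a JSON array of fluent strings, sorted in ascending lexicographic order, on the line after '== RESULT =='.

Regress:
  G ∩ del = {}  (empty — regression defined)
  G \ add = {at(store), locked(d_lab_office)} \ {at(store)} = {locked(d_lab_office)}
  ∪ pre   = {locked(d_lab_office)} ∪ {at(office), open(d_office_store)}
          = {at(office), locked(d_lab_office), open(d_office_store)}

== RESULT ==
["at(office)", "locked(d_lab_office)", "open(d_office_store)"]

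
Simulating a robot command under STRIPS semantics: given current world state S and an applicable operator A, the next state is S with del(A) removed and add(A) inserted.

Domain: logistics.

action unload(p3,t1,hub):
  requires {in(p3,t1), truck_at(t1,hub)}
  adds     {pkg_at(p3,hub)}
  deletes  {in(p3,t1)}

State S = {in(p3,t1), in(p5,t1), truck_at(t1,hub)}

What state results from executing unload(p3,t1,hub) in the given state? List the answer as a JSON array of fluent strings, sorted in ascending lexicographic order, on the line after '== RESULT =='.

Compute (S \ del) ∪ add:
  pre ⊆ S: {in(p3,t1), truck_at(t1,hub)} ⊆ S  — applicable
  S \ del = {in(p5,t1), truck_at(t1,hub)}
  ∪ add   = {in(p5,t1), pkg_at(p3,hub), truck_at(t1,hub)}

== RESULT ==
["in(p5,t1)", "pkg_at(p3,hub)", "truck_at(t1,hub)"]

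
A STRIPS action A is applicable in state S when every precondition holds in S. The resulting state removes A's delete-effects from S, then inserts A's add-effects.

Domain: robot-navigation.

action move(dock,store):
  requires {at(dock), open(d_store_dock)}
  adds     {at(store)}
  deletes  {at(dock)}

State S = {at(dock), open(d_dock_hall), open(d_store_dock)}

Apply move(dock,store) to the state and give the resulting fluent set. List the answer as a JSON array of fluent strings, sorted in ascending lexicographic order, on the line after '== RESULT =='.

Compute (S \ del) ∪ add:
  pre ⊆ S: {at(dock), open(d_store_dock)} ⊆ S  — applicable
  S \ del = {open(d_dock_hall), open(d_store_dock)}
  ∪ add   = {at(store), open(d_dock_hall), open(d_store_dock)}

== RESULT ==
["at(store)", "open(d_dock_hall)", "open(d_store_dock)"]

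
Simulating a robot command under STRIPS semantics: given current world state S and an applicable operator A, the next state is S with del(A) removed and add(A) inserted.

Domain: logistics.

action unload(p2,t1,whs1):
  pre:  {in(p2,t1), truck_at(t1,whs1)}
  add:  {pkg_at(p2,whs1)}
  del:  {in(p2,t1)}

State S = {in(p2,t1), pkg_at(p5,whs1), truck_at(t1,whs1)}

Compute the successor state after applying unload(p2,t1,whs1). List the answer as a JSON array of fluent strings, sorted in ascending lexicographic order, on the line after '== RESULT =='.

Compute (S \ del) ∪ add:
  pre ⊆ S: {in(p2,t1), truck_at(t1,whs1)} ⊆ S  — applicable
  S \ del = {pkg_at(p5,whs1), truck_at(t1,whs1)}
  ∪ add   = {pkg_at(p2,whs1), pkg_at(p5,whs1), truck_at(t1,whs1)}

== RESULT ==
["pkg_at(p2,whs1)", "pkg_at(p5,whs1)", "truck_at(t1,whs1)"]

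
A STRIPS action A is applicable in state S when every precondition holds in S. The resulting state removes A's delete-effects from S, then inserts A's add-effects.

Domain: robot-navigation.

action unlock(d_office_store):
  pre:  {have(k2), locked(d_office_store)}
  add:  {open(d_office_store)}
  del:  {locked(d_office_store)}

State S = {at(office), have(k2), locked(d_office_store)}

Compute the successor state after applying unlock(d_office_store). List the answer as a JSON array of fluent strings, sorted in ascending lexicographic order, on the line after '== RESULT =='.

Progress:
  pre ⊆ S: {have(k2), locked(d_office_store)} ⊆ S  — applicable
  S \ del = {at(office), have(k2)}
  ∪ add   = {at(office), have(k2), open(d_office_store)}

== RESULT ==
["at(office)", "have(k2)", "open(d_office_store)"]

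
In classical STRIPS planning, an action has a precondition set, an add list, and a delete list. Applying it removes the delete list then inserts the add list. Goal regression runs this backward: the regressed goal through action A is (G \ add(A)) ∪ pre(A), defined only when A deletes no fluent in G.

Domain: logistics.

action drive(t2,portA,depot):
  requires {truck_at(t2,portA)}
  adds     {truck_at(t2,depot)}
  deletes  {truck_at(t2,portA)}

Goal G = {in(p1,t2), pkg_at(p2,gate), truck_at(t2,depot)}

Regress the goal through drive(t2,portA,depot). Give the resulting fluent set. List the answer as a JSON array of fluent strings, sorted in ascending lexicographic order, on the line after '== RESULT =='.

Regress:
  G ∩ del = {}  (empty — regression defined)
  G \ add = {in(p1,t2), pkg_at(p2,gate), truck_at(t2,depot)} \ {truck_at(t2,depot)} = {in(p1,t2), pkg_at(p2,gate)}
  ∪ pre   = {in(p1,t2), pkg_at(p2,gate)} ∪ {truck_at(t2,portA)}
          = {in(p1,t2), pkg_at(p2,gate), truck_at(t2,portA)}

== RESULT ==
["in(p1,t2)", "pkg_at(p2,gate)", "truck_at(t2,portA)"]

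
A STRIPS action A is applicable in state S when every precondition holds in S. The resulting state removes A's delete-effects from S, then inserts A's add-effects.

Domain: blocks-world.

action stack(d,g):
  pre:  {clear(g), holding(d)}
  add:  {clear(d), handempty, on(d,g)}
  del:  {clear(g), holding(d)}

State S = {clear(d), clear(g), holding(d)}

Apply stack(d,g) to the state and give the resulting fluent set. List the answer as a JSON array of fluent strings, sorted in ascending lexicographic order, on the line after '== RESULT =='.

Progress:
  pre ⊆ S: {clear(g), holding(d)} ⊆ S  — applicable
  S \ del = {clear(d)}
  ∪ add   = {clear(d), handempty, on(d,g)}

== RESULT ==
["clear(d)", "handempty", "on(d,g)"]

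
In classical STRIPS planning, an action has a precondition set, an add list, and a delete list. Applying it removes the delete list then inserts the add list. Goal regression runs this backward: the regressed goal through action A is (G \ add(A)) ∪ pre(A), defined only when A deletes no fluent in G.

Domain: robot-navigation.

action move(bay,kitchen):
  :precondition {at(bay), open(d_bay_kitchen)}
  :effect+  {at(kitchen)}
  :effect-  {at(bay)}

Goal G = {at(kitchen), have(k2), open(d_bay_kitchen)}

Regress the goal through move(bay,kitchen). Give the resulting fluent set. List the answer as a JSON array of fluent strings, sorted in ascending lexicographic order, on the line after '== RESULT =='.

Compute (G \ add) ∪ pre:
  G ∩ del = {}  (empty — regression defined)
  G \ add = {at(kitchen), have(k2), open(d_bay_kitchen)} \ {at(kitchen)} = {have(k2), open(d_bay_kitchen)}
  ∪ pre   = {have(k2), open(d_bay_kitchen)} ∪ {at(bay), open(d_bay_kitchen)}
          = {at(bay), have(k2), open(d_bay_kitchen)}

== RESULT ==
["at(bay)", "have(k2)", "open(d_bay_kitchen)"]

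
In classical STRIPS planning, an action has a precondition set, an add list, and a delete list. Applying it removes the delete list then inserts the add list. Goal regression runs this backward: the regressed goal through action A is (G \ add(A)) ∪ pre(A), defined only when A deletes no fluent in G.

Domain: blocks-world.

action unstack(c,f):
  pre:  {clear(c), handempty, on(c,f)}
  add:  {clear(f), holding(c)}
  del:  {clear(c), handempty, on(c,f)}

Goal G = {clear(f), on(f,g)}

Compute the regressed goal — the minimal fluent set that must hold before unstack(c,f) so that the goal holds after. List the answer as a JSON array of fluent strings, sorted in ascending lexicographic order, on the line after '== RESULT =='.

Compute (G \ add) ∪ pre:
  G ∩ del = {}  (empty — regression defined)
  G \ add = {clear(f), on(f,g)} \ {clear(f), holding(c)} = {on(f,g)}
  ∪ pre   = {on(f,g)} ∪ {clear(c), handempty, on(c,f)}
          = {clear(c), handempty, on(c,f), on(f,g)}

== RESULT ==
["clear(c)", "handempty", "on(c,f)", "on(f,g)"]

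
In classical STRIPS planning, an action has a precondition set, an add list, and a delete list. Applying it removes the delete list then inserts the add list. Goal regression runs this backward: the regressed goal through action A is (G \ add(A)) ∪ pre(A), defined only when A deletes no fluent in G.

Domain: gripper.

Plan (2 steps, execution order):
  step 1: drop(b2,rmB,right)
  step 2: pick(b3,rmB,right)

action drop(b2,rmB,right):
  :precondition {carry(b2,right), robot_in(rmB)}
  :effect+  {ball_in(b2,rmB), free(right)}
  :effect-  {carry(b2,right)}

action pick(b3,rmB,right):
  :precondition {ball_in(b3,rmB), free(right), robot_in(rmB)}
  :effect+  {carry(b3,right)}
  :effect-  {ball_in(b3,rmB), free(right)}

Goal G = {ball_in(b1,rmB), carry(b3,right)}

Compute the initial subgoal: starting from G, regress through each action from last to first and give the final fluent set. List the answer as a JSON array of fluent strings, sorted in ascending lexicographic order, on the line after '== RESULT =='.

Regress step by step:
  through step 2 (pick(b3,rmB,right)): drop {carry(b3,right)}, keep {ball_in(b1,rmB)}, require {ball_in(b3,rmB), free(right), robot_in(rmB)}
    → {ball_in(b1,rmB), ball_in(b3,rmB), free(right), robot_in(rmB)}
  through step 1 (drop(b2,rmB,right)): drop {free(right)}, keep {ball_in(b1,rmB), ball_in(b3,rmB), robot_in(rmB)}, require {carry(b2,right), robot_in(rmB)}
    → {ball_in(b1,rmB), ball_in(b3,rmB), carry(b2,right), robot_in(rmB)}

== RESULT ==
["ball_in(b1,rmB)", "ball_in(b3,rmB)", "carry(b2,right)", "robot_in(rmB)"]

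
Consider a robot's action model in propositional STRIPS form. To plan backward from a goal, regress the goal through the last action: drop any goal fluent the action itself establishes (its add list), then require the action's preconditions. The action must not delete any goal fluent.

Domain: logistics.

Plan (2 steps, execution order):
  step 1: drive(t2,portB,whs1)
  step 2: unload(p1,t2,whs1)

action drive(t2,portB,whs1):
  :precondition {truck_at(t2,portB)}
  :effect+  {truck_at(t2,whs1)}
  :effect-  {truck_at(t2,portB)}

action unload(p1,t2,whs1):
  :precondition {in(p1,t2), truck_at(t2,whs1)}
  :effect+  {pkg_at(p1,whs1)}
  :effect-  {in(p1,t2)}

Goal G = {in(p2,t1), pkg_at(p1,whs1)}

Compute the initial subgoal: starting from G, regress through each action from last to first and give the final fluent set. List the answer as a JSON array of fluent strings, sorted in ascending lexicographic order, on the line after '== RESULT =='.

Work backward from the goal:
  through step 2 (unload(p1,t2,whs1)): drop {pkg_at(p1,whs1)}, keep {in(p2,t1)}, require {in(p1,t2), truck_at(t2,whs1)}
    → {in(p1,t2), in(p2,t1), truck_at(t2,whs1)}
  through step 1 (drive(t2,portB,whs1)): drop {truck_at(t2,whs1)}, keep {in(p1,t2), in(p2,t1)}, require {truck_at(t2,portB)}
    → {in(p1,t2), in(p2,t1), truck_at(t2,portB)}

== RESULT ==
["in(p1,t2)", "in(p2,t1)", "truck_at(t2,portB)"]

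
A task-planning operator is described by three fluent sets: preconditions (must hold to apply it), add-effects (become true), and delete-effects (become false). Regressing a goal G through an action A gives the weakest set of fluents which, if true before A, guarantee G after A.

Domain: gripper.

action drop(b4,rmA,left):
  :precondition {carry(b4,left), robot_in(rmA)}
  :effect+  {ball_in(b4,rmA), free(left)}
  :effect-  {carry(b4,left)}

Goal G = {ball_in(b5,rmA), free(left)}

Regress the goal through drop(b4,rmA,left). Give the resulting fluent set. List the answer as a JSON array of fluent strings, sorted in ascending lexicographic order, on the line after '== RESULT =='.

Regress:
  G ∩ del = {}  (empty — regression defined)
  G \ add = {ball_in(b5,rmA), free(left)} \ {ball_in(b4,rmA), free(left)} = {ball_in(b5,rmA)}
  ∪ pre   = {ball_in(b5,rmA)} ∪ {carry(b4,left), robot_in(rmA)}
          = {ball_in(b5,rmA), carry(b4,left), robot_in(rmA)}

== RESULT ==
["ball_in(b5,rmA)", "carry(b4,left)", "robot_in(rmA)"]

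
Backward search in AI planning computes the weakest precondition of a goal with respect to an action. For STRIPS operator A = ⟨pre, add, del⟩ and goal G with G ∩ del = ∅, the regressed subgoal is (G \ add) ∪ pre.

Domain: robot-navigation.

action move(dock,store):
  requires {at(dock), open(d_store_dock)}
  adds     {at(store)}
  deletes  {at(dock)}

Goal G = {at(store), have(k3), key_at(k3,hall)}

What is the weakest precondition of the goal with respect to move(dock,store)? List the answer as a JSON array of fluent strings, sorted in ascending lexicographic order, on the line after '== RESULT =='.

Compute (G \ add) ∪ pre:
  G ∩ del = {}  (empty — regression defined)
  G \ add = {at(store), have(k3), key_at(k3,hall)} \ {at(store)} = {have(k3), key_at(k3,hall)}
  ∪ pre   = {have(k3), key_at(k3,hall)} ∪ {at(dock), open(d_store_dock)}
          = {at(dock), have(k3), key_at(k3,hall), open(d_store_dock)}

== RESULT ==
["at(dock)", "have(k3)", "key_at(k3,hall)", "open(d_store_dock)"]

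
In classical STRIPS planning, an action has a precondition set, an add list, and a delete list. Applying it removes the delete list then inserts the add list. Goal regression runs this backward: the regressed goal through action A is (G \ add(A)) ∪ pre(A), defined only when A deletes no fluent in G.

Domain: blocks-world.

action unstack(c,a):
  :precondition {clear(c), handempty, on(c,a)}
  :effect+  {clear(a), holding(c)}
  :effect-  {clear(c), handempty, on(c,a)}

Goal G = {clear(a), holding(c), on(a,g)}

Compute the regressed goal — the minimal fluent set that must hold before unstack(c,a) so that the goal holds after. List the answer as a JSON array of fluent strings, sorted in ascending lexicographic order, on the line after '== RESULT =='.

Regress:
  G ∩ del = {}  (empty — regression defined)
  G \ add = {clear(a), holding(c), on(a,g)} \ {clear(a), holding(c)} = {on(a,g)}
  ∪ pre   = {on(a,g)} ∪ {clear(c), handempty, on(c,a)}
          = {clear(c), handempty, on(a,g), on(c,a)}

== RESULT ==
["clear(c)", "handempty", "on(a,g)", "on(c,a)"]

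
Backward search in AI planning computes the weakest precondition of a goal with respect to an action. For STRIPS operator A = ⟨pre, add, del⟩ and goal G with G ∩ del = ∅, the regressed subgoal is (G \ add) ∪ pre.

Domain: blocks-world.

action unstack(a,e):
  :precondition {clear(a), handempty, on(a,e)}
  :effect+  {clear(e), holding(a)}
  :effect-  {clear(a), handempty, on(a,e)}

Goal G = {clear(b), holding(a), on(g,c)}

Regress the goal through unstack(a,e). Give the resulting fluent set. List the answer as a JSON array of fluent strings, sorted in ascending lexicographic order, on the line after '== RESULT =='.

Compute (G \ add) ∪ pre:
  G ∩ del = {}  (empty — regression defined)
  G \ add = {clear(b), holding(a), on(g,c)} \ {clear(e), holding(a)} = {clear(b), on(g,c)}
  ∪ pre   = {clear(b), on(g,c)} ∪ {clear(a), handempty, on(a,e)}
          = {clear(a), clear(b), handempty, on(a,e), on(g,c)}

== RESULT ==
["clear(a)", "clear(b)", "handempty", "on(a,e)", "on(g,c)"]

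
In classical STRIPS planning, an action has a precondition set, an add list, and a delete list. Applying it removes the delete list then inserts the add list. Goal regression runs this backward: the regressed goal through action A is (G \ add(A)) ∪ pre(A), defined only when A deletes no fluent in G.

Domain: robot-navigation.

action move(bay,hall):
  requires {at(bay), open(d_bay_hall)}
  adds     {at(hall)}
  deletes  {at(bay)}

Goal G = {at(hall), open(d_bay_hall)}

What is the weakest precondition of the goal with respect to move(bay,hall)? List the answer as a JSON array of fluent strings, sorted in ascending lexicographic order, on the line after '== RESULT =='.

Regress:
  G ∩ del = {}  (empty — regression defined)
  G \ add = {at(hall), open(d_bay_hall)} \ {at(hall)} = {open(d_bay_hall)}
  ∪ pre   = {open(d_bay_hall)} ∪ {at(bay), open(d_bay_hall)}
          = {at(bay), open(d_bay_hall)}

== RESULT ==
["at(bay)", "open(d_bay_hall)"]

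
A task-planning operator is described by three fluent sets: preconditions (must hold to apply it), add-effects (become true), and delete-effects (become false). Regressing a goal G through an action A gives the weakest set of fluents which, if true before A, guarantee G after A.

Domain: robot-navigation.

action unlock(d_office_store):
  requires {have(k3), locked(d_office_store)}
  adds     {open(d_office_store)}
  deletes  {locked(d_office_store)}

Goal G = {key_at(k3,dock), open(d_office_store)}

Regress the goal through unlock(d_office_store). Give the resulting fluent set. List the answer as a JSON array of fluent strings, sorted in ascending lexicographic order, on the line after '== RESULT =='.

Regress:
  G ∩ del = {}  (empty — regression defined)
  G \ add = {key_at(k3,dock), open(d_office_store)} \ {open(d_office_store)} = {key_at(k3,dock)}
  ∪ pre   = {key_at(k3,dock)} ∪ {have(k3), locked(d_office_store)}
          = {have(k3), key_at(k3,dock), locked(d_office_store)}

== RESULT ==
["have(k3)", "key_at(k3,dock)", "locked(d_office_store)"]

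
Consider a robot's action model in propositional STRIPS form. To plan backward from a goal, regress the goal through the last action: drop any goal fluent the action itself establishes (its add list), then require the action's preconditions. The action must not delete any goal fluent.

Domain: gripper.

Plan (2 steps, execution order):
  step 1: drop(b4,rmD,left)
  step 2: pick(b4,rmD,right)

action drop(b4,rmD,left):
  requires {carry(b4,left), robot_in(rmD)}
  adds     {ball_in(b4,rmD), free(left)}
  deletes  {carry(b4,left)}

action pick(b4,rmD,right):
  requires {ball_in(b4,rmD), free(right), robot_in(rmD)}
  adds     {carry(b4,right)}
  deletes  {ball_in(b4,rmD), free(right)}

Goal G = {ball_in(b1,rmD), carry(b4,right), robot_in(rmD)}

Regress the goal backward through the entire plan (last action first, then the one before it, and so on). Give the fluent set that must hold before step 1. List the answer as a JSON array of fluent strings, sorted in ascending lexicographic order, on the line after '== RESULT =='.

Regress step by step:
  through step 2 (pick(b4,rmD,right)): drop {carry(b4,right)}, keep {ball_in(b1,rmD), robot_in(rmD)}, require {ball_in(b4,rmD), free(right), robot_in(rmD)}
    → {ball_in(b1,rmD), ball_in(b4,rmD), free(right), robot_in(rmD)}
  through step 1 (drop(b4,rmD,left)): drop {ball_in(b4,rmD)}, keep {ball_in(b1,rmD), free(right), robot_in(rmD)}, require {carry(b4,left), robot_in(rmD)}
    → {ball_in(b1,rmD), carry(b4,left), free(right), robot_in(rmD)}

== RESULT ==
["ball_in(b1,rmD)", "carry(b4,left)", "free(right)", "robot_in(rmD)"]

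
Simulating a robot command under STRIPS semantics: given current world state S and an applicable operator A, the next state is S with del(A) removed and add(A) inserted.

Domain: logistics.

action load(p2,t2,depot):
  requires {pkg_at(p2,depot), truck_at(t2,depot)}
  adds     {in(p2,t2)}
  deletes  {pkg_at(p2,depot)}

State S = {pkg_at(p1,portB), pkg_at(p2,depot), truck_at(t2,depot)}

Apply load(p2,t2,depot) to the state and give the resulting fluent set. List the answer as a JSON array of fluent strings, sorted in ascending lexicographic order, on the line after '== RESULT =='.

Progress:
  pre ⊆ S: {pkg_at(p2,depot), truck_at(t2,depot)} ⊆ S  — applicable
  S \ del = {pkg_at(p1,portB), truck_at(t2,depot)}
  ∪ add   = {in(p2,t2), pkg_at(p1,portB), truck_at(t2,depot)}

== RESULT ==
["in(p2,t2)", "pkg_at(p1,portB)", "truck_at(t2,depot)"]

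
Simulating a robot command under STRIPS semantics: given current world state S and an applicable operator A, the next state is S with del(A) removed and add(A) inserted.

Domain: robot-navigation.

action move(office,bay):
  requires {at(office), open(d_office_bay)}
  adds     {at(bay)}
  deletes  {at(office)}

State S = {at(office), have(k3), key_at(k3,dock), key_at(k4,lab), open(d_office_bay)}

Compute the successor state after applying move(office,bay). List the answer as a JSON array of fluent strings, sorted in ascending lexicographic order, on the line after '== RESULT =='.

Compute (S \ del) ∪ add:
  pre ⊆ S: {at(office), open(d_office_bay)} ⊆ S  — applicable
  S \ del = {have(k3), key_at(k3,dock), key_at(k4,lab), open(d_office_bay)}
  ∪ add   = {at(bay), have(k3), key_at(k3,dock), key_at(k4,lab), open(d_office_bay)}

== RESULT ==
["at(bay)", "have(k3)", "key_at(k3,dock)", "key_at(k4,lab)", "open(d_office_bay)"]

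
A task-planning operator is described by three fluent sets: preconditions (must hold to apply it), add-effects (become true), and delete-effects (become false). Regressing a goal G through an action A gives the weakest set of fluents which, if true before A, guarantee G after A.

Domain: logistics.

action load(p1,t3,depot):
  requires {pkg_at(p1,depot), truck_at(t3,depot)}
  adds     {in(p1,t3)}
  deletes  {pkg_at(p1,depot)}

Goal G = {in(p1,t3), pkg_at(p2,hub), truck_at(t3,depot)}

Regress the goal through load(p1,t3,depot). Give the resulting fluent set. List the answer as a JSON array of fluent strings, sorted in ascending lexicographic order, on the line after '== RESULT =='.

Regress:
  G ∩ del = {}  (empty — regression defined)
  G \ add = {in(p1,t3), pkg_at(p2,hub), truck_at(t3,depot)} \ {in(p1,t3)} = {pkg_at(p2,hub), truck_at(t3,depot)}
  ∪ pre   = {pkg_at(p2,hub), truck_at(t3,depot)} ∪ {pkg_at(p1,depot), truck_at(t3,depot)}
          = {pkg_at(p1,depot), pkg_at(p2,hub), truck_at(t3,depot)}

== RESULT ==
["pkg_at(p1,depot)", "pkg_at(p2,hub)", "truck_at(t3,depot)"]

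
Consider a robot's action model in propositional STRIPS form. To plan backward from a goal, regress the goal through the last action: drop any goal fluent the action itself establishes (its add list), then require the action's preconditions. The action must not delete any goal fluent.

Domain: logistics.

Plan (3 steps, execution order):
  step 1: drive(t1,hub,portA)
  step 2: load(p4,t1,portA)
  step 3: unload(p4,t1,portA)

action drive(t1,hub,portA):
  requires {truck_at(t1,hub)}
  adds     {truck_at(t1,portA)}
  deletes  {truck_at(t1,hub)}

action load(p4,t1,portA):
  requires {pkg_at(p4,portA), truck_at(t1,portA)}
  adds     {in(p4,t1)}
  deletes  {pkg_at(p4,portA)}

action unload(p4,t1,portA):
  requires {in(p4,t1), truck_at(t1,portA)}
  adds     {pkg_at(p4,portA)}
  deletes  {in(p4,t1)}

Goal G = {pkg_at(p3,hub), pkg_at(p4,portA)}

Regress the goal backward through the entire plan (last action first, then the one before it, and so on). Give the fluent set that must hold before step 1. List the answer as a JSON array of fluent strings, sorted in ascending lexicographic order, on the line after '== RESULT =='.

Regress step by step:
  through step 3 (unload(p4,t1,portA)): drop {pkg_at(p4,portA)}, keep {pkg_at(p3,hub)}, require {in(p4,t1), truck_at(t1,portA)}
    → {in(p4,t1), pkg_at(p3,hub), truck_at(t1,portA)}
  through step 2 (load(p4,t1,portA)): drop {in(p4,t1)}, keep {pkg_at(p3,hub), truck_at(t1,portA)}, require {pkg_at(p4,portA), truck_at(t1,portA)}
    → {pkg_at(p3,hub), pkg_at(p4,portA), truck_at(t1,portA)}
  through step 1 (drive(t1,hub,portA)): drop {truck_at(t1,portA)}, keep {pkg_at(p3,hub), pkg_at(p4,portA)}, require {truck_at(t1,hub)}
    → {pkg_at(p3,hub), pkg_at(p4,portA), truck_at(t1,hub)}

== RESULT ==
["pkg_at(p3,hub)", "pkg_at(p4,portA)", "truck_at(t1,hub)"]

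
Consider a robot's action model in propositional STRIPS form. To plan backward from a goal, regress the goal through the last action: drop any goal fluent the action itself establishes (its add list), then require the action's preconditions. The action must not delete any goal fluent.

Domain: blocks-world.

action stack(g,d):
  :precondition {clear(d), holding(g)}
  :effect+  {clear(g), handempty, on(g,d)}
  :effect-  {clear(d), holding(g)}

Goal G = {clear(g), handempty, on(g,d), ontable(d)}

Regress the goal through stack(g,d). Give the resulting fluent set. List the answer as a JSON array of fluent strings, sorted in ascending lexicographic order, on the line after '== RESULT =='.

Compute (G \ add) ∪ pre:
  G ∩ del = {}  (empty — regression defined)
  G \ add = {clear(g), handempty, on(g,d), ontable(d)} \ {clear(g), handempty, on(g,d)} = {ontable(d)}
  ∪ pre   = {ontable(d)} ∪ {clear(d), holding(g)}
          = {clear(d), holding(g), ontable(d)}

== RESULT ==
["clear(d)", "holding(g)", "ontable(d)"]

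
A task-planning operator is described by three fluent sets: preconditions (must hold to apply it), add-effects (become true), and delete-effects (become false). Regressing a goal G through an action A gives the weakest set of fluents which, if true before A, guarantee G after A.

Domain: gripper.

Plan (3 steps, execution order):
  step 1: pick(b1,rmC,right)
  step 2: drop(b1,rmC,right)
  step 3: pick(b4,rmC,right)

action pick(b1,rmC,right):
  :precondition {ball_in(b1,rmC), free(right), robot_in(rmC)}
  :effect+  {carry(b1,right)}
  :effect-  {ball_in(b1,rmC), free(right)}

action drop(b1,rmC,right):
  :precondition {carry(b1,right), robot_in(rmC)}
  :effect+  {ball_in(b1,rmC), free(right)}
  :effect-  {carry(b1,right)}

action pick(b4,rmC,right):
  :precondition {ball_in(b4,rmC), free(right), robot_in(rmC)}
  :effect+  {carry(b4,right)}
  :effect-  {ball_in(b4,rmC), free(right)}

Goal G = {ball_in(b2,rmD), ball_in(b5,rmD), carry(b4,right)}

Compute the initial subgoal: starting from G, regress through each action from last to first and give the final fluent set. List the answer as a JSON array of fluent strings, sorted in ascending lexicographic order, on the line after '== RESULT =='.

Regress step by step:
  through step 3 (pick(b4,rmC,right)): drop {carry(b4,right)}, keep {ball_in(b2,rmD), ball_in(b5,rmD)}, require {ball_in(b4,rmC), free(right), robot_in(rmC)}
    → {ball_in(b2,rmD), ball_in(b4,rmC), ball_in(b5,rmD), free(right), robot_in(rmC)}
  through step 2 (drop(b1,rmC,right)): drop {free(right)}, keep {ball_in(b2,rmD), ball_in(b4,rmC), ball_in(b5,rmD), robot_in(rmC)}, require {carry(b1,right), robot_in(rmC)}
    → {ball_in(b2,rmD), ball_in(b4,rmC), ball_in(b5,rmD), carry(b1,right), robot_in(rmC)}
  through step 1 (pick(b1,rmC,right)): drop {carry(b1,right)}, keep {ball_in(b2,rmD), ball_in(b4,rmC), ball_in(b5,rmD), robot_in(rmC)}, require {ball_in(b1,rmC), free(right), robot_in(rmC)}
    → {ball_in(b1,rmC), ball_in(b2,rmD), ball_in(b4,rmC), ball_in(b5,rmD), free(right), robot_in(rmC)}

== RESULT ==
["ball_in(b1,rmC)", "ball_in(b2,rmD)", "ball_in(b4,rmC)", "ball_in(b5,rmD)", "free(right)", "robot_in(rmC)"]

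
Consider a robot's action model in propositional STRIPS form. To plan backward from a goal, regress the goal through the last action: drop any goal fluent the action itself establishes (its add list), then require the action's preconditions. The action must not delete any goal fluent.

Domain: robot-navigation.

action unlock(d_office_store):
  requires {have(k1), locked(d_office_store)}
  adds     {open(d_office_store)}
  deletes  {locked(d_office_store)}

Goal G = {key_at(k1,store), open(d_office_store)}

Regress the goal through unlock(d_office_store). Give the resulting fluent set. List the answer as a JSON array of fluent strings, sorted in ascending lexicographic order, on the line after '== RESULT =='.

Compute (G \ add) ∪ pre:
  G ∩ del = {}  (empty — regression defined)
  G \ add = {key_at(k1,store), open(d_office_store)} \ {open(d_office_store)} = {key_at(k1,store)}
  ∪ pre   = {key_at(k1,store)} ∪ {have(k1), locked(d_office_store)}
          = {have(k1), key_at(k1,store), locked(d_office_store)}

== RESULT ==
["have(k1)", "key_at(k1,store)", "locked(d_office_store)"]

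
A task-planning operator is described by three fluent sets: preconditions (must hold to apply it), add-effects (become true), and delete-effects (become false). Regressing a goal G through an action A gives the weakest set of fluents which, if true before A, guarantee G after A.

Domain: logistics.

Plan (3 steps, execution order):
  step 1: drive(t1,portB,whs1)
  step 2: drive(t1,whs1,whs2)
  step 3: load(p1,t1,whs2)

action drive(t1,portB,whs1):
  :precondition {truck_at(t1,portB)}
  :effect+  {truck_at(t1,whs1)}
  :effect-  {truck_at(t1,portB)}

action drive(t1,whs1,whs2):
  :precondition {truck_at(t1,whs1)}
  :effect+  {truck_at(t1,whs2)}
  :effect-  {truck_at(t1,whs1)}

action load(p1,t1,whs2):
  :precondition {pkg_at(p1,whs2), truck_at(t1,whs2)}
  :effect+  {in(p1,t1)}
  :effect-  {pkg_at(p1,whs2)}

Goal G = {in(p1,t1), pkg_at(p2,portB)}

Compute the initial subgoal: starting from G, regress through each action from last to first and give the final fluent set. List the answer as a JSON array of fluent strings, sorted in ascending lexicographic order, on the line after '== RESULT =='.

Work backward from the goal:
  through step 3 (load(p1,t1,whs2)): drop {in(p1,t1)}, keep {pkg_at(p2,portB)}, require {pkg_at(p1,whs2), truck_at(t1,whs2)}
    → {pkg_at(p1,whs2), pkg_at(p2,portB), truck_at(t1,whs2)}
  through step 2 (drive(t1,whs1,whs2)): drop {truck_at(t1,whs2)}, keep {pkg_at(p1,whs2), pkg_at(p2,portB)}, require {truck_at(t1,whs1)}
    → {pkg_at(p1,whs2), pkg_at(p2,portB), truck_at(t1,whs1)}
  through step 1 (drive(t1,portB,whs1)): drop {truck_at(t1,whs1)}, keep {pkg_at(p1,whs2), pkg_at(p2,portB)}, require {truck_at(t1,portB)}
    → {pkg_at(p1,whs2), pkg_at(p2,portB), truck_at(t1,portB)}

== RESULT ==
["pkg_at(p1,whs2)", "pkg_at(p2,portB)", "truck_at(t1,portB)"]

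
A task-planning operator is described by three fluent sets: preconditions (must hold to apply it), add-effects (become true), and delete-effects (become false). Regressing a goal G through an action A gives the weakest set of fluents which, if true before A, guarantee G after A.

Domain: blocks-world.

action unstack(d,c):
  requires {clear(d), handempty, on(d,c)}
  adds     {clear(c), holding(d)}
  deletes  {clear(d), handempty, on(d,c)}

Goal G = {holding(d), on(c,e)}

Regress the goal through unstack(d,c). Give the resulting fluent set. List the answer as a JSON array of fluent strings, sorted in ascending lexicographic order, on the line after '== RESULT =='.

Compute (G \ add) ∪ pre:
  G ∩ del = {}  (empty — regression defined)
  G \ add = {holding(d), on(c,e)} \ {clear(c), holding(d)} = {on(c,e)}
  ∪ pre   = {on(c,e)} ∪ {clear(d), handempty, on(d,c)}
          = {clear(d), handempty, on(c,e), on(d,c)}

== RESULT ==
["clear(d)", "handempty", "on(c,e)", "on(d,c)"]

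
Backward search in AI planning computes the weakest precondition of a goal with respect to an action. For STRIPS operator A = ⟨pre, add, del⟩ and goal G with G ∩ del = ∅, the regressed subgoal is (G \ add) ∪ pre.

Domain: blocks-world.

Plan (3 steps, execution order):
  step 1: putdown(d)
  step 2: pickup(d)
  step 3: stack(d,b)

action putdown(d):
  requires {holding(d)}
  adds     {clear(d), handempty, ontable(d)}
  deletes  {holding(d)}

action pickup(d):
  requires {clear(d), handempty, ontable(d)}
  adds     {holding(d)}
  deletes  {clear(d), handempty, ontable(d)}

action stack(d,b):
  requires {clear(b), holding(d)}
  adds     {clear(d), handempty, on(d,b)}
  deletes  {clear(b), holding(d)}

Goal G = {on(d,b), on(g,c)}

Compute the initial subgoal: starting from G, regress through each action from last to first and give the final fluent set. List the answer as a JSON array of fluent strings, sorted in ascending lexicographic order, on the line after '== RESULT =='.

Work backward from the goal:
  through step 3 (stack(d,b)): drop {on(d,b)}, keep {on(g,c)}, require {clear(b), holding(d)}
    → {clear(b), holding(d), on(g,c)}
  through step 2 (pickup(d)): drop {holding(d)}, keep {clear(b), on(g,c)}, require {clear(d), handempty, ontable(d)}
    → {clear(b), clear(d), handempty, on(g,c), ontable(d)}
  through step 1 (putdown(d)): drop {clear(d), handempty, ontable(d)}, keep {clear(b), on(g,c)}, require {holding(d)}
    → {clear(b), holding(d), on(g,c)}

== RESULT ==
["clear(b)", "holding(d)", "on(g,c)"]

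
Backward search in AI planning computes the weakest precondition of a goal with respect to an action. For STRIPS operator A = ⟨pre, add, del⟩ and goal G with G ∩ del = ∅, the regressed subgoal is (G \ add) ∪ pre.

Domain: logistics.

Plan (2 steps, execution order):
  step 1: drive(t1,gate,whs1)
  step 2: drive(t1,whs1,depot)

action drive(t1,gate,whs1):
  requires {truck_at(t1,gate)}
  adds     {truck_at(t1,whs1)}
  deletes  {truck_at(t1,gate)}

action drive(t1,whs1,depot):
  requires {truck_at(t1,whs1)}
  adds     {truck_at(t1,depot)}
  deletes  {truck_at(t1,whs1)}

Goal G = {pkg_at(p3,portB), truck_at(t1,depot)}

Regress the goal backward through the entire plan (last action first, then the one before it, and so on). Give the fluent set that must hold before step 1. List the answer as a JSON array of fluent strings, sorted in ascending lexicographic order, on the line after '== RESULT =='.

Regress step by step:
  through step 2 (drive(t1,whs1,depot)): drop {truck_at(t1,depot)}, keep {pkg_at(p3,portB)}, require {truck_at(t1,whs1)}
    → {pkg_at(p3,portB), truck_at(t1,whs1)}
  through step 1 (drive(t1,gate,whs1)): drop {truck_at(t1,whs1)}, keep {pkg_at(p3,portB)}, require {truck_at(t1,gate)}
    → {pkg_at(p3,portB), truck_at(t1,gate)}

== RESULT ==
["pkg_at(p3,portB)", "truck_at(t1,gate)"]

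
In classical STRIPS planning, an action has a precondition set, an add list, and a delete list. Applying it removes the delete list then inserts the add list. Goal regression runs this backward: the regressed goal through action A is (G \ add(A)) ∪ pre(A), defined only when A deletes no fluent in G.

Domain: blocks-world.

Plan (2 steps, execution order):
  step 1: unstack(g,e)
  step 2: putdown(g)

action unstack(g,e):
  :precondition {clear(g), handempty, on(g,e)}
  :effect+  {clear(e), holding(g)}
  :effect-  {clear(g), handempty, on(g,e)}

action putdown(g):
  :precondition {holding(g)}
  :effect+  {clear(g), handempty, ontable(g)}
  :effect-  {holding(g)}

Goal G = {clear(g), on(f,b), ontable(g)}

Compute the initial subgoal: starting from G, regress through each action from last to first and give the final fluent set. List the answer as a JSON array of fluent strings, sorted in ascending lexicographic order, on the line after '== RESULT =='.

Regress step by step:
  through step 2 (putdown(g)): drop {clear(g), ontable(g)}, keep {on(f,b)}, require {holding(g)}
    → {holding(g), on(f,b)}
  through step 1 (unstack(g,e)): drop {holding(g)}, keep {on(f,b)}, require {clear(g), handempty, on(g,e)}
    → {clear(g), handempty, on(f,b), on(g,e)}

== RESULT ==
["clear(g)", "handempty", "on(f,b)", "on(g,e)"]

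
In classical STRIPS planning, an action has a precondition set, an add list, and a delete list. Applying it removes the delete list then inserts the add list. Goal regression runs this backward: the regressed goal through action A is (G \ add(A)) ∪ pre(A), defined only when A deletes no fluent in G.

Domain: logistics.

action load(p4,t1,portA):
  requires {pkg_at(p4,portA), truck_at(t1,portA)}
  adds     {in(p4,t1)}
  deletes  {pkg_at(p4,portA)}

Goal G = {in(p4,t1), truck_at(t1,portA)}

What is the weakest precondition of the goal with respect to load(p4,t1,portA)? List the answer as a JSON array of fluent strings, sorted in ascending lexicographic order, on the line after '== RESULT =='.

Regress:
  G ∩ del = {}  (empty — regression defined)
  G \ add = {in(p4,t1), truck_at(t1,portA)} \ {in(p4,t1)} = {truck_at(t1,portA)}
  ∪ pre   = {truck_at(t1,portA)} ∪ {pkg_at(p4,portA), truck_at(t1,portA)}
          = {pkg_at(p4,portA), truck_at(t1,portA)}

== RESULT ==
["pkg_at(p4,portA)", "truck_at(t1,portA)"]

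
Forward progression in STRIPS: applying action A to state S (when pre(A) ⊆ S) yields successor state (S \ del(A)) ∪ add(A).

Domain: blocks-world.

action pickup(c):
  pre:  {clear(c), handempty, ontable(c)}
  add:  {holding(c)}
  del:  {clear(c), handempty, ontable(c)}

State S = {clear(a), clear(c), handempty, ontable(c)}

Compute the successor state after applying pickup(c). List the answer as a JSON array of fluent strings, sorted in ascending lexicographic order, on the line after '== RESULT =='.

Progress:
  pre ⊆ S: {clear(c), handempty, ontable(c)} ⊆ S  — applicable
  S \ del = {clear(a)}
  ∪ add   = {clear(a), holding(c)}

== RESULT ==
["clear(a)", "holding(c)"]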